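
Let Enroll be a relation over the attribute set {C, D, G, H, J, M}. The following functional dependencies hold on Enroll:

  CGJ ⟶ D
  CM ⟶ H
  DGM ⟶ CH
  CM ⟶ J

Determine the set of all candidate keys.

{C, G, M}⁺: CM→H adds H; CM→J adds J; CGJ→D adds D → {C, D, G, H, J, M}.
{D, G, M}⁺: DGM→CH adds C, H; CM→J adds J → {C, D, G, H, J, M}.

{C, G, M}; {D, G, M}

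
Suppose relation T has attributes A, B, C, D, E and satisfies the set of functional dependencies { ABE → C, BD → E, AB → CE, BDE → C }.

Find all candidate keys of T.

ABD

Attributes A, B, D never appear on any right-hand side, so every candidate key must contain {A, B, D}.
{A, B, D}⁺ = {A, B, C, D, E}, which is all of the schema, so {A, B, D} is the only candidate key.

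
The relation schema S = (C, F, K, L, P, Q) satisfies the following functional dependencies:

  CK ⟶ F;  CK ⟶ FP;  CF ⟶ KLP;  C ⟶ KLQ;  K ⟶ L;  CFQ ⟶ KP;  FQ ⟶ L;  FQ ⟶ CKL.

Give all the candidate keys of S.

{C}, {F, Q}

{C}⁺: C→KLQ adds K, L, Q; CK→F adds F; CK→FP adds P → {C, F, K, L, P, Q}.
{F, Q}⁺: FQ→L adds L; FQ→CKL adds C, K; CK→FP adds P → {C, F, K, L, P, Q}. Minimal: {Q}⁺ = {Q}; {F}⁺ = {F} — none reach the full schema.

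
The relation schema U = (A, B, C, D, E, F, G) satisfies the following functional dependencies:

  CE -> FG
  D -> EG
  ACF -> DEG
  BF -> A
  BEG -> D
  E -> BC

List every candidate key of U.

(D); (E); (A, C, F); (B, C, F)

{D}⁺: D→EG adds E, G; E→BC adds B, C; CE→FG adds F; BF→A adds A → {A, B, C, D, E, F, G}.
{E}⁺: E→BC adds B, C; CE→FG adds F, G; BF→A adds A; BEG→D adds D → {A, B, C, D, E, F, G}.
{A, C, F}⁺: ACF→DEG adds D, E, G; E→BC adds B → {A, B, C, D, E, F, G}.
{B, C, F}⁺: BF→A adds A; ACF→DEG adds D, E, G → {A, B, C, D, E, F, G}.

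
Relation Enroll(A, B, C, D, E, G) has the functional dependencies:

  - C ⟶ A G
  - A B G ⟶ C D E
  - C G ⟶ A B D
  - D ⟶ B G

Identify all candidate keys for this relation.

C, AD, ABG

{C}⁺: C→AG adds A, G; CG→ABD adds B, D; ABG→CDE adds E → {A, B, C, D, E, G}.
{A, D}⁺: D→BG adds B, G; ABG→CDE adds C, E → {A, B, C, D, E, G}. Minimal: {D}⁺ = {B, D, G}; {A}⁺ = {A} — none reach the full schema.
{A, B, G}⁺: ABG→CDE adds C, D, E → {A, B, C, D, E, G}. Minimal: {B, G}⁺ = {B, G}; {A, G}⁺ = {A, G}; {A, B}⁺ = {A, B} — none reach the full schema.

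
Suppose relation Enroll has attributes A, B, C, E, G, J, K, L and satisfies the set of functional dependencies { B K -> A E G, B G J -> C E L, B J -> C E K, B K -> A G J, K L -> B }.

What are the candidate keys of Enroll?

{B, J}, {B, K}, {K, L}

{B, J}⁺: BJ→CEK adds C, E, K; BK→AGJ adds A, G; BGJ→CEL adds L → {A, B, C, E, G, J, K, L}.
{B, K}⁺: BK→AEG adds A, E, G; BK→AGJ adds J; BGJ→CEL adds C, L → {A, B, C, E, G, J, K, L}.
{K, L}⁺: KL→B adds B; BK→AEG adds A, E, G; BK→AGJ adds J; BGJ→CEL adds C → {A, B, C, E, G, J, K, L}.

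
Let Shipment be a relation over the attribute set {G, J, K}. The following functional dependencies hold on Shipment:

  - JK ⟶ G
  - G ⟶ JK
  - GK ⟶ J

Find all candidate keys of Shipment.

{G}, {J, K}

{G}⁺: G→JK adds J, K → {G, J, K}.
{J, K}⁺: JK→G adds G → {G, J, K}.
Any other superkey contains one of these as a subset, so there are no further candidate keys.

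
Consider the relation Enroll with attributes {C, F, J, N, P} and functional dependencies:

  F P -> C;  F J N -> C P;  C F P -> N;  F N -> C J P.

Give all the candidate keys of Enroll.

{F, N}, {F, P}

Attribute F never appears on the right-hand side of any dependency, so F must belong to every candidate key.
{F}⁺ = {F}, which is not all of the schema, so we must add further attributes.
{F, N}⁺: FN→CJP adds C, J, P → {C, F, J, N, P}. Minimal: {N}⁺ = {N}; {F}⁺ = {F} — none reach the full schema.
{F, P}⁺: FP→C adds C; CFP→N adds N; FN→CJP adds J → {C, F, J, N, P}. Minimal: {P}⁺ = {P}; {F}⁺ = {F} — none reach the full schema.
Any other superkey contains one of these as a subset, so there are no further candidate keys.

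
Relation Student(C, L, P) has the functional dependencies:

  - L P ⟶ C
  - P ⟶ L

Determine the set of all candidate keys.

{P}

Attribute P never appears on the right-hand side of any dependency, so P must belong to every candidate key.
{P}⁺ = {C, L, P}, which is all of the schema, so {P} is the only candidate key.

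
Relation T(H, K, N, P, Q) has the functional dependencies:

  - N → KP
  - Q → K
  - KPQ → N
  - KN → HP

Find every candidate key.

NQ; PQ

Attribute Q never appears on the right-hand side of any dependency, so Q must belong to every candidate key.
{Q}⁺ = {K, Q}, which is not all of the schema, so we must add further attributes.
{N, Q}⁺: N→KP adds K, P; KN→HP adds H → {H, K, N, P, Q}.
{P, Q}⁺: Q→K adds K; KPQ→N adds N; KN→HP adds H → {H, K, N, P, Q}.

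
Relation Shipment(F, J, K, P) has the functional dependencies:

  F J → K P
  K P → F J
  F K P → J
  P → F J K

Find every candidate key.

{P}; {F, J}

{P}⁺: P→FJK adds F, J, K → {F, J, K, P}.
{F, J}⁺: FJ→KP adds K, P → {F, J, K, P}. Minimal: {J}⁺ = {J}; {F}⁺ = {F} — none reach the full schema.
Any other superkey contains one of these as a subset, so there are no further candidate keys.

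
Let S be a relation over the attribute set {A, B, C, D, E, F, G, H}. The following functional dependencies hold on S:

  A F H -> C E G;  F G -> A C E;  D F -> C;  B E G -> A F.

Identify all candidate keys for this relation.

{A, B, D, F, H}, {B, D, E, G, H}, {B, D, F, G, H}

{A, B, D, F, H}⁺: AFH→CEG adds C, E, G → {A, B, C, D, E, F, G, H}. Minimal: {B, D, F, H}⁺ = {B, C, D, F, H}; {A, D, F, H}⁺ = {A, C, D, E, F, G, H}; {A, B, F, H}⁺ = {A, B, C, E, F, G, H}; … — none reach the full schema.
{B, D, E, G, H}⁺: BEG→AF adds A, F; AFH→CEG adds C → {A, B, C, D, E, F, G, H}. Minimal: {D, E, G, H}⁺ = {D, E, G, H}; {B, E, G, H}⁺ = {A, B, C, E, F, G, H}; {B, D, G, H}⁺ = {B, D, G, H}; … — none reach the full schema.
{B, D, F, G, H}⁺: FG→ACE adds A, C, E → {A, B, C, D, E, F, G, H}. Minimal: {D, F, G, H}⁺ = {A, C, D, E, F, G, H}; {B, F, G, H}⁺ = {A, B, C, E, F, G, H}; {B, D, G, H}⁺ = {B, D, G, H}; … — none reach the full schema.
Any other superkey contains one of these as a subset, so there are no further candidate keys.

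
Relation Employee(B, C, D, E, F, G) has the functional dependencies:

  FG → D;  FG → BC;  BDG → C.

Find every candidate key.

{E, F, G}

Attributes E, F, G never appear on any right-hand side, so every candidate key must contain {E, F, G}.
{E, F, G}⁺ = {B, C, D, E, F, G}, which is all of the schema, so {E, F, G} is the only candidate key.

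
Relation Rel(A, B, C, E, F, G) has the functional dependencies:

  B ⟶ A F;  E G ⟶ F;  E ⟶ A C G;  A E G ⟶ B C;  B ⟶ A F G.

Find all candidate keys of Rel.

Attribute E never appears on the right-hand side of any dependency, so E must belong to every candidate key.
{E}⁺ = {A, B, C, E, F, G}, which is all of the schema, so {E} is the only candidate key.

{E}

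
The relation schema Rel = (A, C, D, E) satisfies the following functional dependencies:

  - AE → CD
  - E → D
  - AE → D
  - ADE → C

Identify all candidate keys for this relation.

{A, E}

Attributes A, E never appear on any right-hand side, so every candidate key must contain {A, E}.
{A, E}⁺ = {A, C, D, E}, which is all of the schema, so {A, E} is the only candidate key.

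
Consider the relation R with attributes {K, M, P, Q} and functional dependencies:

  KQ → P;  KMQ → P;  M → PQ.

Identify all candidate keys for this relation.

Attributes K, M never appear on any right-hand side, so every candidate key must contain {K, M}.
{K, M}⁺ = {K, M, P, Q}, which is all of the schema, so {K, M} is the only candidate key.

(K, M)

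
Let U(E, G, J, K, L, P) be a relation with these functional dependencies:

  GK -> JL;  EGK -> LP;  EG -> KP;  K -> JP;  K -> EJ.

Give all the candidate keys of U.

{E, G}⁺: EG→KP adds K, P; K→JP adds J; GK→JL adds L → {E, G, J, K, L, P}.
{G, K}⁺: GK→JL adds J, L; K→JP adds P; K→EJ adds E → {E, G, J, K, L, P}.
Any other superkey contains one of these as a subset, so there are no further candidate keys.

{E, G}, {G, K}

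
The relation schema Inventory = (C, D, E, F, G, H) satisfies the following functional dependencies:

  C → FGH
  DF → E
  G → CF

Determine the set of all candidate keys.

CD, DG

{C, D}⁺: C→FGH adds F, G, H; DF→E adds E → {C, D, E, F, G, H}. Minimal: {D}⁺ = {D}; {C}⁺ = {C, F, G, H} — none reach the full schema.
{D, G}⁺: G→CF adds C, F; C→FGH adds H; DF→E adds E → {C, D, E, F, G, H}. Minimal: {G}⁺ = {C, F, G, H}; {D}⁺ = {D} — none reach the full schema.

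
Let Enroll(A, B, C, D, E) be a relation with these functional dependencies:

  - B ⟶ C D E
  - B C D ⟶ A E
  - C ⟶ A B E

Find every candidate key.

{B}⁺: B→CDE adds C, D, E; BCD→AE adds A → {A, B, C, D, E}.
{C}⁺: C→ABE adds A, B, E; B→CDE adds D → {A, B, C, D, E}.
Any other superkey contains one of these as a subset, so there are no further candidate keys.

(B), (C)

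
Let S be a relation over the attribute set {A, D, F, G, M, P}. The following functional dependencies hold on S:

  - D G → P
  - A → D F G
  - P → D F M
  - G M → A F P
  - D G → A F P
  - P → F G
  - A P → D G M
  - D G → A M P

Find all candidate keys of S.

{A}⁺: A→DFG adds D, F, G; DG→AFP adds P; AP→DGM adds M → {A, D, F, G, M, P}.
{P}⁺: P→DFM adds D, F, M; P→FG adds G; DG→AMP adds A → {A, D, F, G, M, P}.
{D, G}⁺: DG→P adds P; P→DFM adds F, M; GM→AFP adds A → {A, D, F, G, M, P}. Minimal: {G}⁺ = {G}; {D}⁺ = {D} — none reach the full schema.
{G, M}⁺: GM→AFP adds A, F, P; AP→DGM adds D → {A, D, F, G, M, P}. Minimal: {M}⁺ = {M}; {G}⁺ = {G} — none reach the full schema.

{A}, {P}, {D, G}, {G, M}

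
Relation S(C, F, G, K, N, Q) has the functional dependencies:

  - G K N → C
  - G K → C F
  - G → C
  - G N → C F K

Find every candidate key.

{G, N, Q}⁺: G→C adds C; GN→CFK adds F, K → {C, F, G, K, N, Q}. Minimal: {N, Q}⁺ = {N, Q}; {G, Q}⁺ = {C, G, Q}; {G, N}⁺ = {C, F, G, K, N} — none reach the full schema.

{G, N, Q}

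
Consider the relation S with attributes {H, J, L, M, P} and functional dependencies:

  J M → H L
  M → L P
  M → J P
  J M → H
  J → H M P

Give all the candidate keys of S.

{J}, {M}

{J}⁺: J→HMP adds H, M, P; JM→HL adds L → {H, J, L, M, P}.
{M}⁺: M→LP adds L, P; M→JP adds J; JM→H adds H → {H, J, L, M, P}.
Any other superkey contains one of these as a subset, so there are no further candidate keys.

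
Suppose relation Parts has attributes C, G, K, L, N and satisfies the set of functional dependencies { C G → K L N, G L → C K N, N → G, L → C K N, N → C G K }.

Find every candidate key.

{L}⁺: L→CKN adds C, K, N; N→CGK adds G → {C, G, K, L, N}.
{N}⁺: N→G adds G; N→CGK adds C, K; CG→KLN adds L → {C, G, K, L, N}.
{C, G}⁺: CG→KLN adds K, L, N → {C, G, K, L, N}. Minimal: {G}⁺ = {G}; {C}⁺ = {C} — none reach the full schema.
Any other superkey contains one of these as a subset, so there are no further candidate keys.

L, N, CG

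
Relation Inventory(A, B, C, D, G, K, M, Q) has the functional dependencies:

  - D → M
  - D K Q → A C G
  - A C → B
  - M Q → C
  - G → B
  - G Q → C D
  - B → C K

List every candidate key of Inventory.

{G, Q}, {A, D, Q}, {B, D, Q}, {D, K, Q}

Attribute Q never appears on the right-hand side of any dependency, so Q must belong to every candidate key.
{Q}⁺ = {Q}, which is not all of the schema, so we must add further attributes.
{G, Q}⁺: G→B adds B; GQ→CD adds C, D; B→CK adds K; D→M adds M; DKQ→ACG adds A → {A, B, C, D, G, K, M, Q}. Minimal: {Q}⁺ = {Q}; {G}⁺ = {B, C, G, K} — none reach the full schema.
{A, D, Q}⁺: D→M adds M; MQ→C adds C; AC→B adds B; B→CK adds K; DKQ→ACG adds G → {A, B, C, D, G, K, M, Q}. Minimal: {D, Q}⁺ = {C, D, M, Q}; {A, Q}⁺ = {A, Q}; {A, D}⁺ = {A, D, M} — none reach the full schema.
{B, D, Q}⁺: D→M adds M; MQ→C adds C; B→CK adds K; DKQ→ACG adds A, G → {A, B, C, D, G, K, M, Q}. Minimal: {D, Q}⁺ = {C, D, M, Q}; {B, Q}⁺ = {B, C, K, Q}; {B, D}⁺ = {B, C, D, K, M} — none reach the full schema.
{D, K, Q}⁺: D→M adds M; DKQ→ACG adds A, C, G; AC→B adds B → {A, B, C, D, G, K, M, Q}. Minimal: {K, Q}⁺ = {K, Q}; {D, Q}⁺ = {C, D, M, Q}; {D, K}⁺ = {D, K, M} — none reach the full schema.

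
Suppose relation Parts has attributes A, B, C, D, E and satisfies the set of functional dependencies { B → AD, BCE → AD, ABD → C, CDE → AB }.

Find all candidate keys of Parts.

{B, E}⁺: B→AD adds A, D; ABD→C adds C → {A, B, C, D, E}. Minimal: {E}⁺ = {E}; {B}⁺ = {A, B, C, D} — none reach the full schema.
{C, D, E}⁺: CDE→AB adds A, B → {A, B, C, D, E}. Minimal: {D, E}⁺ = {D, E}; {C, E}⁺ = {C, E}; {C, D}⁺ = {C, D} — none reach the full schema.
Any other superkey contains one of these as a subset, so there are no further candidate keys.

{B, E}; {C, D, E}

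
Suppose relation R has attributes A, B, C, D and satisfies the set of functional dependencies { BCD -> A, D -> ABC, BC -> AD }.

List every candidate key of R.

{D}, {B, C}

{D}⁺: D→ABC adds A, B, C → {A, B, C, D}.
{B, C}⁺: BC→AD adds A, D → {A, B, C, D}. Minimal: {C}⁺ = {C}; {B}⁺ = {B} — none reach the full schema.
Any other superkey contains one of these as a subset, so there are no further candidate keys.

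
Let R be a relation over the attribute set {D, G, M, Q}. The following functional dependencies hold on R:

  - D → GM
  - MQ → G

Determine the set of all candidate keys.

(D, Q)

Attributes D, Q never appear on any right-hand side, so every candidate key must contain {D, Q}.
{D, Q}⁺ = {D, G, M, Q}, which is all of the schema, so {D, Q} is the only candidate key.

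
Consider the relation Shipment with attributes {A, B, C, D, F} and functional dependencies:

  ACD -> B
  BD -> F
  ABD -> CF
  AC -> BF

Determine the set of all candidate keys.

ABD, ACD

Attributes A, D never appear on any right-hand side, so every candidate key must contain {A, D}.
{A, D}⁺ = {A, D}, which is not all of the schema, so we must add further attributes.
{A, B, D}⁺: BD→F adds F; ABD→CF adds C → {A, B, C, D, F}. Minimal: {B, D}⁺ = {B, D, F}; {A, D}⁺ = {A, D}; {A, B}⁺ = {A, B} — none reach the full schema.
{A, C, D}⁺: ACD→B adds B; BD→F adds F → {A, B, C, D, F}. Minimal: {C, D}⁺ = {C, D}; {A, D}⁺ = {A, D}; {A, C}⁺ = {A, B, C, F} — none reach the full schema.
Any other superkey contains one of these as a subset, so there are no further candidate keys.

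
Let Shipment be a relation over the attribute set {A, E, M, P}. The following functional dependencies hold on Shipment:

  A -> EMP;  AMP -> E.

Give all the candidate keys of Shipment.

Attribute A never appears on the right-hand side of any dependency, so A must belong to every candidate key.
{A}⁺ = {A, E, M, P}, which is all of the schema, so {A} is the only candidate key.

{A}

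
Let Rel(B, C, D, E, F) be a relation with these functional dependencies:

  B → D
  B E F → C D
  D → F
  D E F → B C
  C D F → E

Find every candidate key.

BC, BE, CD, DE

{B, C}⁺: B→D adds D; D→F adds F; CDF→E adds E → {B, C, D, E, F}. Minimal: {C}⁺ = {C}; {B}⁺ = {B, D, F} — none reach the full schema.
{B, E}⁺: B→D adds D; D→F adds F; DEF→BC adds C → {B, C, D, E, F}. Minimal: {E}⁺ = {E}; {B}⁺ = {B, D, F} — none reach the full schema.
{C, D}⁺: D→F adds F; CDF→E adds E; DEF→BC adds B → {B, C, D, E, F}. Minimal: {D}⁺ = {D, F}; {C}⁺ = {C} — none reach the full schema.
{D, E}⁺: D→F adds F; DEF→BC adds B, C → {B, C, D, E, F}. Minimal: {E}⁺ = {E}; {D}⁺ = {D, F} — none reach the full schema.
Any other superkey contains one of these as a subset, so there are no further candidate keys.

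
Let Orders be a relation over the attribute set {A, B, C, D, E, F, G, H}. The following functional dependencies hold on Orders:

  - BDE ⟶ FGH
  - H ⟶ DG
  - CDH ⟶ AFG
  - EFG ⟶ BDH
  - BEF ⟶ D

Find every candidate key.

Attributes C, E never appear on any right-hand side, so every candidate key must contain {C, E}.
{C, E}⁺ = {C, E}, which is not all of the schema, so we must add further attributes.
{C, E, H}⁺: H→DG adds D, G; CDH→AFG adds A, F; EFG→BDH adds B → {A, B, C, D, E, F, G, H}.
{B, C, D, E}⁺: BDE→FGH adds F, G, H; CDH→AFG adds A → {A, B, C, D, E, F, G, H}.
{B, C, E, F}⁺: BEF→D adds D; BDE→FGH adds G, H; CDH→AFG adds A → {A, B, C, D, E, F, G, H}.
{C, E, F, G}⁺: EFG→BDH adds B, D, H; CDH→AFG adds A → {A, B, C, D, E, F, G, H}.

(C, E, H), (B, C, D, E), (B, C, E, F), (C, E, F, G)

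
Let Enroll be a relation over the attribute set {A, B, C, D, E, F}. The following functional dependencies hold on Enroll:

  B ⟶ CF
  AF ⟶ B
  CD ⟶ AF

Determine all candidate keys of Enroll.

{B, D, E}⁺: B→CF adds C, F; CD→AF adds A → {A, B, C, D, E, F}. Minimal: {D, E}⁺ = {D, E}; {B, E}⁺ = {B, C, E, F}; {B, D}⁺ = {A, B, C, D, F} — none reach the full schema.
{C, D, E}⁺: CD→AF adds A, F; AF→B adds B → {A, B, C, D, E, F}. Minimal: {D, E}⁺ = {D, E}; {C, E}⁺ = {C, E}; {C, D}⁺ = {A, B, C, D, F} — none reach the full schema.
{A, D, E, F}⁺: AF→B adds B; B→CF adds C → {A, B, C, D, E, F}. Minimal: {D, E, F}⁺ = {D, E, F}; {A, E, F}⁺ = {A, B, C, E, F}; {A, D, F}⁺ = {A, B, C, D, F}; … — none reach the full schema.

(B, D, E), (C, D, E), (A, D, E, F)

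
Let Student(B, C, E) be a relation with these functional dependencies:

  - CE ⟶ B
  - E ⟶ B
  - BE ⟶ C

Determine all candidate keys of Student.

E

Attribute E never appears on the right-hand side of any dependency, so E must belong to every candidate key.
{E}⁺ = {B, C, E}, which is all of the schema, so {E} is the only candidate key.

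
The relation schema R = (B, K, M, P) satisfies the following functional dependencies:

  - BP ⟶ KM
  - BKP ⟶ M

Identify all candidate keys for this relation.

(B, P)

{B, P}⁺: BP→KM adds K, M → {B, K, M, P}. Minimal: {P}⁺ = {P}; {B}⁺ = {B} — none reach the full schema.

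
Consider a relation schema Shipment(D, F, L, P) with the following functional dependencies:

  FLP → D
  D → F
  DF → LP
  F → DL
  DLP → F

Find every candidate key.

{D}, {F}

{D}⁺: D→F adds F; DF→LP adds L, P → {D, F, L, P}.
{F}⁺: F→DL adds D, L; DF→LP adds P → {D, F, L, P}.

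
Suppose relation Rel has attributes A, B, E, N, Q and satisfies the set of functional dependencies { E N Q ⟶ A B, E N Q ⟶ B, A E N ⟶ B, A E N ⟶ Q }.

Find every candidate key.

{A, E, N}⁺: AEN→B adds B; AEN→Q adds Q → {A, B, E, N, Q}. Minimal: {E, N}⁺ = {E, N}; {A, N}⁺ = {A, N}; {A, E}⁺ = {A, E} — none reach the full schema.
{E, N, Q}⁺: ENQ→AB adds A, B → {A, B, E, N, Q}. Minimal: {N, Q}⁺ = {N, Q}; {E, Q}⁺ = {E, Q}; {E, N}⁺ = {E, N} — none reach the full schema.
Any other superkey contains one of these as a subset, so there are no further candidate keys.

(A, E, N); (E, N, Q)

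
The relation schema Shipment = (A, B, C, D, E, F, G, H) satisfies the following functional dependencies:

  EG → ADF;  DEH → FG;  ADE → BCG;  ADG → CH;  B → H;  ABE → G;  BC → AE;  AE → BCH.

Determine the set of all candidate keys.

(A, E), (B, C), (E, G), (B, D, E), (D, E, H), (A, B, D, G)

{A, E}⁺: AE→BCH adds B, C, H; ABE→G adds G; EG→ADF adds D, F → {A, B, C, D, E, F, G, H}. Minimal: {E}⁺ = {E}; {A}⁺ = {A} — none reach the full schema.
{B, C}⁺: B→H adds H; BC→AE adds A, E; ABE→G adds G; EG→ADF adds D, F → {A, B, C, D, E, F, G, H}. Minimal: {C}⁺ = {C}; {B}⁺ = {B, H} — none reach the full schema.
{E, G}⁺: EG→ADF adds A, D, F; ADE→BCG adds B, C; ADG→CH adds H → {A, B, C, D, E, F, G, H}. Minimal: {G}⁺ = {G}; {E}⁺ = {E} — none reach the full schema.
{B, D, E}⁺: B→H adds H; DEH→FG adds F, G; EG→ADF adds A; ADE→BCG adds C → {A, B, C, D, E, F, G, H}. Minimal: {D, E}⁺ = {D, E}; {B, E}⁺ = {B, E, H}; {B, D}⁺ = {B, D, H} — none reach the full schema.
{D, E, H}⁺: DEH→FG adds F, G; EG→ADF adds A; ADE→BCG adds B, C → {A, B, C, D, E, F, G, H}. Minimal: {E, H}⁺ = {E, H}; {D, H}⁺ = {D, H}; {D, E}⁺ = {D, E} — none reach the full schema.
{A, B, D, G}⁺: ADG→CH adds C, H; BC→AE adds E; EG→ADF adds F → {A, B, C, D, E, F, G, H}. Minimal: {B, D, G}⁺ = {B, D, G, H}; {A, D, G}⁺ = {A, C, D, G, H}; {A, B, G}⁺ = {A, B, G, H}; … — none reach the full schema.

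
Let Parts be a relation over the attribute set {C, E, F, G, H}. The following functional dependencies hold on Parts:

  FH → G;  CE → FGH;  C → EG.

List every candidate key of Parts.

{C}

Attribute C never appears on the right-hand side of any dependency, so C must belong to every candidate key.
{C}⁺ = {C, E, F, G, H}, which is all of the schema, so {C} is the only candidate key.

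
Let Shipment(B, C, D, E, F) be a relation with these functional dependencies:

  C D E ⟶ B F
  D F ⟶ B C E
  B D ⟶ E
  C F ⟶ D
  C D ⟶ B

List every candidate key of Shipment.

CD, CF, DF

{C, D}⁺: CD→B adds B; BD→E adds E; CDE→BF adds F → {B, C, D, E, F}. Minimal: {D}⁺ = {D}; {C}⁺ = {C} — none reach the full schema.
{C, F}⁺: CF→D adds D; CD→B adds B; DF→BCE adds E → {B, C, D, E, F}. Minimal: {F}⁺ = {F}; {C}⁺ = {C} — none reach the full schema.
{D, F}⁺: DF→BCE adds B, C, E → {B, C, D, E, F}. Minimal: {F}⁺ = {F}; {D}⁺ = {D} — none reach the full schema.
Any other superkey contains one of these as a subset, so there are no further candidate keys.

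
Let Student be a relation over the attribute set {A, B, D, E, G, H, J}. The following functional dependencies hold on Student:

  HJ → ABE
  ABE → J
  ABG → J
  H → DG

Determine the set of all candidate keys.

Attribute H never appears on the right-hand side of any dependency, so H must belong to every candidate key.
{H}⁺ = {D, G, H}, which is not all of the schema, so we must add further attributes.
{H, J}⁺: HJ→ABE adds A, B, E; H→DG adds D, G → {A, B, D, E, G, H, J}. Minimal: {J}⁺ = {J}; {H}⁺ = {D, G, H} — none reach the full schema.
{A, B, H}⁺: H→DG adds D, G; ABG→J adds J; HJ→ABE adds E → {A, B, D, E, G, H, J}. Minimal: {B, H}⁺ = {B, D, G, H}; {A, H}⁺ = {A, D, G, H}; {A, B}⁺ = {A, B} — none reach the full schema.
Any other superkey contains one of these as a subset, so there are no further candidate keys.

{H, J}, {A, B, H}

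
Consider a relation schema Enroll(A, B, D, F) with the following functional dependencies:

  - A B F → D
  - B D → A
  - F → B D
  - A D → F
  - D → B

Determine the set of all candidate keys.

{D}, {F}

{D}⁺: D→B adds B; BD→A adds A; AD→F adds F → {A, B, D, F}.
{F}⁺: F→BD adds B, D; BD→A adds A → {A, B, D, F}.
Any other superkey contains one of these as a subset, so there are no further candidate keys.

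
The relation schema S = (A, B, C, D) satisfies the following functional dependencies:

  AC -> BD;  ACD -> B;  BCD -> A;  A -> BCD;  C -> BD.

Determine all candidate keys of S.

{A}⁺: A→BCD adds B, C, D → {A, B, C, D}.
{C}⁺: C→BD adds B, D; BCD→A adds A → {A, B, C, D}.
Any other superkey contains one of these as a subset, so there are no further candidate keys.

{A}, {C}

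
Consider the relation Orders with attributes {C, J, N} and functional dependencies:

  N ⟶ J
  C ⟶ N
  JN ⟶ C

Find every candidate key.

{C}⁺: C→N adds N; N→J adds J → {C, J, N}.
{N}⁺: N→J adds J; JN→C adds C → {C, J, N}.
Any other superkey contains one of these as a subset, so there are no further candidate keys.

(C), (N)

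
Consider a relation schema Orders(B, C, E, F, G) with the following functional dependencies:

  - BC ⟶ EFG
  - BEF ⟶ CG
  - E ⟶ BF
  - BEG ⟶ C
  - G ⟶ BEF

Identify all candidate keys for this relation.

{E}⁺: E→BF adds B, F; BEF→CG adds C, G → {B, C, E, F, G}.
{G}⁺: G→BEF adds B, E, F; BEF→CG adds C → {B, C, E, F, G}.
{B, C}⁺: BC→EFG adds E, F, G → {B, C, E, F, G}. Minimal: {C}⁺ = {C}; {B}⁺ = {B} — none reach the full schema.

{E}, {G}, {B, C}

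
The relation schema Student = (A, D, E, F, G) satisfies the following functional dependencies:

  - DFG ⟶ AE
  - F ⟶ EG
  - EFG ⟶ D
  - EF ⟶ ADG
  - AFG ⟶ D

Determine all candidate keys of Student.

Attribute F never appears on the right-hand side of any dependency, so F must belong to every candidate key.
{F}⁺ = {A, D, E, F, G}, which is all of the schema, so {F} is the only candidate key.

F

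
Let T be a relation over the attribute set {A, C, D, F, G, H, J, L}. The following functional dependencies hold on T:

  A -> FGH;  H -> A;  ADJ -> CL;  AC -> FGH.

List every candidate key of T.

(A, D, J), (D, H, J)

Attributes D, J never appear on any right-hand side, so every candidate key must contain {D, J}.
{D, J}⁺ = {D, J}, which is not all of the schema, so we must add further attributes.
{A, D, J}⁺: A→FGH adds F, G, H; ADJ→CL adds C, L → {A, C, D, F, G, H, J, L}. Minimal: {D, J}⁺ = {D, J}; {A, J}⁺ = {A, F, G, H, J}; {A, D}⁺ = {A, D, F, G, H} — none reach the full schema.
{D, H, J}⁺: H→A adds A; ADJ→CL adds C, L; AC→FGH adds F, G → {A, C, D, F, G, H, J, L}. Minimal: {H, J}⁺ = {A, F, G, H, J}; {D, J}⁺ = {D, J}; {D, H}⁺ = {A, D, F, G, H} — none reach the full schema.
Any other superkey contains one of these as a subset, so there are no further candidate keys.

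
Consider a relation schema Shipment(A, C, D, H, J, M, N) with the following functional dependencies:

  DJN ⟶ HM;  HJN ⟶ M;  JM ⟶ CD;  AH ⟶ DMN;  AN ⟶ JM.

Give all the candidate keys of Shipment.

AH; AN

{A, H}⁺: AH→DMN adds D, M, N; AN→JM adds J; JM→CD adds C → {A, C, D, H, J, M, N}.
{A, N}⁺: AN→JM adds J, M; JM→CD adds C, D; DJN→HM adds H → {A, C, D, H, J, M, N}.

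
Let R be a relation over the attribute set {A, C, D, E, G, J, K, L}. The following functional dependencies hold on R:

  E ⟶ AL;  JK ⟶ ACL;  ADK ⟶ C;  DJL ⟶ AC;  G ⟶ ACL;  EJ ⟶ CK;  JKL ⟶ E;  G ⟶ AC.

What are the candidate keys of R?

{D, E, G, J}, {D, G, J, K}

Attributes D, G, J never appear on any right-hand side, so every candidate key must contain {D, G, J}.
{D, G, J}⁺ = {A, C, D, G, J, L}, which is not all of the schema, so we must add further attributes.
{D, E, G, J}⁺: E→AL adds A, L; DJL→AC adds C; EJ→CK adds K → {A, C, D, E, G, J, K, L}. Minimal: {E, G, J}⁺ = {A, C, E, G, J, K, L}; {D, G, J}⁺ = {A, C, D, G, J, L}; {D, E, J}⁺ = {A, C, D, E, J, K, L}; … — none reach the full schema.
{D, G, J, K}⁺: JK→ACL adds A, C, L; JKL→E adds E → {A, C, D, E, G, J, K, L}. Minimal: {G, J, K}⁺ = {A, C, E, G, J, K, L}; {D, J, K}⁺ = {A, C, D, E, J, K, L}; {D, G, K}⁺ = {A, C, D, G, K, L}; … — none reach the full schema.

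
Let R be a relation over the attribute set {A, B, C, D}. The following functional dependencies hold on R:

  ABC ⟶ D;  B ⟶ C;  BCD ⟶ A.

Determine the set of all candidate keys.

(A, B), (B, D)

Attribute B never appears on the right-hand side of any dependency, so B must belong to every candidate key.
{B}⁺ = {B, C}, which is not all of the schema, so we must add further attributes.
{A, B}⁺: B→C adds C; ABC→D adds D → {A, B, C, D}.
{B, D}⁺: B→C adds C; BCD→A adds A → {A, B, C, D}.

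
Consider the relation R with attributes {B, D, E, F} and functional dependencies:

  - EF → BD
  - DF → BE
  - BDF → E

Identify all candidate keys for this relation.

Attribute F never appears on the right-hand side of any dependency, so F must belong to every candidate key.
{F}⁺ = {F}, which is not all of the schema, so we must add further attributes.
{D, F}⁺: DF→BE adds B, E → {B, D, E, F}. Minimal: {F}⁺ = {F}; {D}⁺ = {D} — none reach the full schema.
{E, F}⁺: EF→BD adds B, D → {B, D, E, F}. Minimal: {F}⁺ = {F}; {E}⁺ = {E} — none reach the full schema.
Any other superkey contains one of these as a subset, so there are no further candidate keys.

{D, F}; {E, F}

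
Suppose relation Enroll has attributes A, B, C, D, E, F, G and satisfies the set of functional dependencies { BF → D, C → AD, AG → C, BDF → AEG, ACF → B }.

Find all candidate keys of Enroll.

(B, F), (C, F), (A, F, G)

Attribute F never appears on the right-hand side of any dependency, so F must belong to every candidate key.
{F}⁺ = {F}, which is not all of the schema, so we must add further attributes.
{B, F}⁺: BF→D adds D; BDF→AEG adds A, E, G; AG→C adds C → {A, B, C, D, E, F, G}. Minimal: {F}⁺ = {F}; {B}⁺ = {B} — none reach the full schema.
{C, F}⁺: C→AD adds A, D; ACF→B adds B; BDF→AEG adds E, G → {A, B, C, D, E, F, G}. Minimal: {F}⁺ = {F}; {C}⁺ = {A, C, D} — none reach the full schema.
{A, F, G}⁺: AG→C adds C; ACF→B adds B; BF→D adds D; BDF→AEG adds E → {A, B, C, D, E, F, G}. Minimal: {F, G}⁺ = {F, G}; {A, G}⁺ = {A, C, D, G}; {A, F}⁺ = {A, F} — none reach the full schema.
Any other superkey contains one of these as a subset, so there are no further candidate keys.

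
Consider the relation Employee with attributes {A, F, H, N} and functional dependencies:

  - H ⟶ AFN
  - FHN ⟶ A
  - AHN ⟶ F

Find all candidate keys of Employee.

H

Attribute H never appears on the right-hand side of any dependency, so H must belong to every candidate key.
{H}⁺ = {A, F, H, N}, which is all of the schema, so {H} is the only candidate key.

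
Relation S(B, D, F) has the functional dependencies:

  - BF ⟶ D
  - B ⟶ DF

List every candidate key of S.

Attribute B never appears on the right-hand side of any dependency, so B must belong to every candidate key.
{B}⁺ = {B, D, F}, which is all of the schema, so {B} is the only candidate key.

B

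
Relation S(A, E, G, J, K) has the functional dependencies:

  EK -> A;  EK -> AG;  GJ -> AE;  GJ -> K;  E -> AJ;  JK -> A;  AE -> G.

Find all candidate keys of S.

(E); (G, J)

{E}⁺: E→AJ adds A, J; AE→G adds G; GJ→K adds K → {A, E, G, J, K}.
{G, J}⁺: GJ→AE adds A, E; GJ→K adds K → {A, E, G, J, K}. Minimal: {J}⁺ = {J}; {G}⁺ = {G} — none reach the full schema.
Any other superkey contains one of these as a subset, so there are no further candidate keys.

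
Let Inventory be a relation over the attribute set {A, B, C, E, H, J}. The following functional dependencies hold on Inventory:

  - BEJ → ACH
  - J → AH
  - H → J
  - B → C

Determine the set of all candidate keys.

{B, E, H}, {B, E, J}

Attributes B, E never appear on any right-hand side, so every candidate key must contain {B, E}.
{B, E}⁺ = {B, C, E}, which is not all of the schema, so we must add further attributes.
{B, E, H}⁺: H→J adds J; B→C adds C; BEJ→ACH adds A → {A, B, C, E, H, J}. Minimal: {E, H}⁺ = {A, E, H, J}; {B, H}⁺ = {A, B, C, H, J}; {B, E}⁺ = {B, C, E} — none reach the full schema.
{B, E, J}⁺: BEJ→ACH adds A, C, H → {A, B, C, E, H, J}. Minimal: {E, J}⁺ = {A, E, H, J}; {B, J}⁺ = {A, B, C, H, J}; {B, E}⁺ = {B, C, E} — none reach the full schema.
Any other superkey contains one of these as a subset, so there are no further candidate keys.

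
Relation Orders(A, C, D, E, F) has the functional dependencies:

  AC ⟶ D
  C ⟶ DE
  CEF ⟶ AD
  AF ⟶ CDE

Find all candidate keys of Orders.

{A, F}, {C, F}

{A, F}⁺: AF→CDE adds C, D, E → {A, C, D, E, F}. Minimal: {F}⁺ = {F}; {A}⁺ = {A} — none reach the full schema.
{C, F}⁺: C→DE adds D, E; CEF→AD adds A → {A, C, D, E, F}. Minimal: {F}⁺ = {F}; {C}⁺ = {C, D, E} — none reach the full schema.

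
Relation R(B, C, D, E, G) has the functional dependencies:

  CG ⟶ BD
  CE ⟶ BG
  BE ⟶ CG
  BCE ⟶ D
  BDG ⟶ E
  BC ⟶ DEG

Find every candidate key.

{B, C}, {B, E}, {C, E}, {C, G}, {B, D, G}

{B, C}⁺: BC→DEG adds D, E, G → {B, C, D, E, G}.
{B, E}⁺: BE→CG adds C, G; BCE→D adds D → {B, C, D, E, G}.
{C, E}⁺: CE→BG adds B, G; BCE→D adds D → {B, C, D, E, G}.
{C, G}⁺: CG→BD adds B, D; BDG→E adds E → {B, C, D, E, G}.
{B, D, G}⁺: BDG→E adds E; BE→CG adds C → {B, C, D, E, G}.
Any other superkey contains one of these as a subset, so there are no further candidate keys.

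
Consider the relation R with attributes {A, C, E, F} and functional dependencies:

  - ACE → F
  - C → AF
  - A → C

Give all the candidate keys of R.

Attribute E never appears on the right-hand side of any dependency, so E must belong to every candidate key.
{E}⁺ = {E}, which is not all of the schema, so we must add further attributes.
{A, E}⁺: A→C adds C; ACE→F adds F → {A, C, E, F}.
{C, E}⁺: C→AF adds A, F → {A, C, E, F}.
Any other superkey contains one of these as a subset, so there are no further candidate keys.

{A, E}; {C, E}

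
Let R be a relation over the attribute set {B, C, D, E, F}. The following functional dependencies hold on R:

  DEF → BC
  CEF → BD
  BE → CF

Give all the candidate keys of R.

Attribute E never appears on the right-hand side of any dependency, so E must belong to every candidate key.
{E}⁺ = {E}, which is not all of the schema, so we must add further attributes.
{B, E}⁺: BE→CF adds C, F; CEF→BD adds D → {B, C, D, E, F}. Minimal: {E}⁺ = {E}; {B}⁺ = {B} — none reach the full schema.
{C, E, F}⁺: CEF→BD adds B, D → {B, C, D, E, F}. Minimal: {E, F}⁺ = {E, F}; {C, F}⁺ = {C, F}; {C, E}⁺ = {C, E} — none reach the full schema.
{D, E, F}⁺: DEF→BC adds B, C → {B, C, D, E, F}. Minimal: {E, F}⁺ = {E, F}; {D, F}⁺ = {D, F}; {D, E}⁺ = {D, E} — none reach the full schema.

(B, E); (C, E, F); (D, E, F)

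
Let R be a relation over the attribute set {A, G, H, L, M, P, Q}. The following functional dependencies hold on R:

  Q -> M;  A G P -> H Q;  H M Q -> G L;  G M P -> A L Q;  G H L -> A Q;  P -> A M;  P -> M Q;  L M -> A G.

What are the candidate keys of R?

Attribute P never appears on the right-hand side of any dependency, so P must belong to every candidate key.
{P}⁺ = {A, M, P, Q}, which is not all of the schema, so we must add further attributes.
{G, P}⁺: P→AM adds A, M; P→MQ adds Q; AGP→HQ adds H; HMQ→GL adds L → {A, G, H, L, M, P, Q}.
{H, P}⁺: P→AM adds A, M; P→MQ adds Q; HMQ→GL adds G, L → {A, G, H, L, M, P, Q}.
{L, P}⁺: P→AM adds A, M; P→MQ adds Q; LM→AG adds G; AGP→HQ adds H → {A, G, H, L, M, P, Q}.
Any other superkey contains one of these as a subset, so there are no further candidate keys.

(G, P); (H, P); (L, P)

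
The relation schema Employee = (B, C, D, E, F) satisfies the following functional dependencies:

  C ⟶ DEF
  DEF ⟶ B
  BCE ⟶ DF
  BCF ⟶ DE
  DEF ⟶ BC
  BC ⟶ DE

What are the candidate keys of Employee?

C, DEF

{C}⁺: C→DEF adds D, E, F; DEF→B adds B → {B, C, D, E, F}.
{D, E, F}⁺: DEF→B adds B; DEF→BC adds C → {B, C, D, E, F}. Minimal: {E, F}⁺ = {E, F}; {D, F}⁺ = {D, F}; {D, E}⁺ = {D, E} — none reach the full schema.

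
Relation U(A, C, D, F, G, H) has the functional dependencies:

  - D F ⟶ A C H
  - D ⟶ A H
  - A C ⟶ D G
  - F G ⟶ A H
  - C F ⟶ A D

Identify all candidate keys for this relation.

{C, F}; {D, F}

Attribute F never appears on the right-hand side of any dependency, so F must belong to every candidate key.
{F}⁺ = {F}, which is not all of the schema, so we must add further attributes.
{C, F}⁺: CF→AD adds A, D; DF→ACH adds H; AC→DG adds G → {A, C, D, F, G, H}. Minimal: {F}⁺ = {F}; {C}⁺ = {C} — none reach the full schema.
{D, F}⁺: DF→ACH adds A, C, H; AC→DG adds G → {A, C, D, F, G, H}. Minimal: {F}⁺ = {F}; {D}⁺ = {A, D, H} — none reach the full schema.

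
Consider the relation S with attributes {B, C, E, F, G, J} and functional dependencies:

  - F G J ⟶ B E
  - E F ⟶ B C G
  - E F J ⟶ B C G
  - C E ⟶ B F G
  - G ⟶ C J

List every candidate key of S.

{C, E}; {E, F}; {E, G}; {F, G}

{C, E}⁺: CE→BFG adds B, F, G; G→CJ adds J → {B, C, E, F, G, J}.
{E, F}⁺: EF→BCG adds B, C, G; G→CJ adds J → {B, C, E, F, G, J}.
{E, G}⁺: G→CJ adds C, J; CE→BFG adds B, F → {B, C, E, F, G, J}.
{F, G}⁺: G→CJ adds C, J; FGJ→BE adds B, E → {B, C, E, F, G, J}.
Any other superkey contains one of these as a subset, so there are no further candidate keys.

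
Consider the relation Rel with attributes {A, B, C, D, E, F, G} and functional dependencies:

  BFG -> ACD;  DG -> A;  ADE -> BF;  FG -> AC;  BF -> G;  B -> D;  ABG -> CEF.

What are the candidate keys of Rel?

(B, F), (B, G), (A, B, E), (A, D, E), (D, E, G)

{B, F}⁺: BF→G adds G; B→D adds D; BFG→ACD adds A, C; ABG→CEF adds E → {A, B, C, D, E, F, G}. Minimal: {F}⁺ = {F}; {B}⁺ = {B, D} — none reach the full schema.
{B, G}⁺: B→D adds D; DG→A adds A; ABG→CEF adds C, E, F → {A, B, C, D, E, F, G}. Minimal: {G}⁺ = {G}; {B}⁺ = {B, D} — none reach the full schema.
{A, B, E}⁺: B→D adds D; ADE→BF adds F; BF→G adds G; ABG→CEF adds C → {A, B, C, D, E, F, G}. Minimal: {B, E}⁺ = {B, D, E}; {A, E}⁺ = {A, E}; {A, B}⁺ = {A, B, D} — none reach the full schema.
{A, D, E}⁺: ADE→BF adds B, F; BF→G adds G; ABG→CEF adds C → {A, B, C, D, E, F, G}. Minimal: {D, E}⁺ = {D, E}; {A, E}⁺ = {A, E}; {A, D}⁺ = {A, D} — none reach the full schema.
{D, E, G}⁺: DG→A adds A; ADE→BF adds B, F; FG→AC adds C → {A, B, C, D, E, F, G}. Minimal: {E, G}⁺ = {E, G}; {D, G}⁺ = {A, D, G}; {D, E}⁺ = {D, E} — none reach the full schema.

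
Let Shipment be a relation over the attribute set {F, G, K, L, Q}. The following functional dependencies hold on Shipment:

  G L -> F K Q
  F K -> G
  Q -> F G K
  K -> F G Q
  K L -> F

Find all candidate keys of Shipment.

GL, KL, LQ

Attribute L never appears on the right-hand side of any dependency, so L must belong to every candidate key.
{L}⁺ = {L}, which is not all of the schema, so we must add further attributes.
{G, L}⁺: GL→FKQ adds F, K, Q → {F, G, K, L, Q}. Minimal: {L}⁺ = {L}; {G}⁺ = {G} — none reach the full schema.
{K, L}⁺: K→FGQ adds F, G, Q → {F, G, K, L, Q}. Minimal: {L}⁺ = {L}; {K}⁺ = {F, G, K, Q} — none reach the full schema.
{L, Q}⁺: Q→FGK adds F, G, K → {F, G, K, L, Q}. Minimal: {Q}⁺ = {F, G, K, Q}; {L}⁺ = {L} — none reach the full schema.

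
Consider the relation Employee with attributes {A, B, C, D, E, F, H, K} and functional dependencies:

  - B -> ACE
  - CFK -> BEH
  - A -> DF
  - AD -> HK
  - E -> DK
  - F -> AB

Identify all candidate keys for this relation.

{A}; {B}; {F}

{A}⁺: A→DF adds D, F; AD→HK adds H, K; F→AB adds B; B→ACE adds C, E → {A, B, C, D, E, F, H, K}.
{B}⁺: B→ACE adds A, C, E; A→DF adds D, F; AD→HK adds H, K → {A, B, C, D, E, F, H, K}.
{F}⁺: F→AB adds A, B; B→ACE adds C, E; A→DF adds D; AD→HK adds H, K → {A, B, C, D, E, F, H, K}.
Any other superkey contains one of these as a subset, so there are no further candidate keys.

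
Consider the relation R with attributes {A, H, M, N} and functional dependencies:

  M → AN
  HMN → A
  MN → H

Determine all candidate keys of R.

(M)

Attribute M never appears on the right-hand side of any dependency, so M must belong to every candidate key.
{M}⁺ = {A, H, M, N}, which is all of the schema, so {M} is the only candidate key.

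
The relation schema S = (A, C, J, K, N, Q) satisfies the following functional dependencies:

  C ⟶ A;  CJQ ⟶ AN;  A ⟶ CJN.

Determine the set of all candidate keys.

AKQ, CKQ

Attributes K, Q never appear on any right-hand side, so every candidate key must contain {K, Q}.
{K, Q}⁺ = {K, Q}, which is not all of the schema, so we must add further attributes.
{A, K, Q}⁺: A→CJN adds C, J, N → {A, C, J, K, N, Q}.
{C, K, Q}⁺: C→A adds A; A→CJN adds J, N → {A, C, J, K, N, Q}.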